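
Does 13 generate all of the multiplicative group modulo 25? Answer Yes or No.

Yes

φ(25) = φ(5^2) = 5·(5−1) = 20 = 2^2 · 5.
13 is a primitive root mod 25 iff 13^(φ(25)/q) ≢ 1 for every prime q | φ(25), i.e. q ∈ {2, 5}.
13^10 ≡ 24 (mod 25)  [q = 2: ≢ 1 ✓]
13^4 ≡ 11 (mod 25)  [q = 5: ≢ 1 ✓]
All checks pass, so 13 has order 20 and is a primitive root modulo 25.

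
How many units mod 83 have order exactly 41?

40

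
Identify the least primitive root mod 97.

φ(97) = 97 − 1 = 96 = 2^5 · 3.
g is a primitive root iff g^(96/q) ≢ 1 (mod 97) for each prime q ∈ {2, 3}.
g = 2: 2^48 ≡ 1 — hits 1, so not a primitive root.
g = 3: 3^48 ≡ 1 — hits 1, so not a primitive root.
g = 4: 4^48 ≡ 1 — hits 1, so not a primitive root.
g = 5: 5^48 ≡ 96; 5^32 ≡ 35 — none is 1, so 5 is a primitive root.
So 5 is the smallest generator of (Z/97Z)^×.

5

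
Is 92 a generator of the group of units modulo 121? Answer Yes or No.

No

φ(121) = φ(11^2) = 11·(11−1) = 110 = 2 · 5 · 11.
It suffices to check that the order of 92 is not a proper divisor of 110: compute 92^(110/q) for q ∈ {2, 5, 11}.
92^55 ≡ 1 (mod 121)  [q = 2: ≡ 1 ✗]
92^22 ≡ 27 (mod 121)  [q = 5: ≢ 1 ✓]
92^10 ≡ 89 (mod 121)  [q = 11: ≢ 1 ✓]
The check at q = 2 fails, so 92 generates a proper subgroup.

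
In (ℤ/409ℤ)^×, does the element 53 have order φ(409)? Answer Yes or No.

No

φ(409) = 409 − 1 = 408 = 2^3 · 3 · 17.
Test 53^(408/q) mod 409 for each prime factor q of 408:
53^204 ≡ 1 (mod 409)  [q = 2: ≡ 1 ✗]
53^136 ≡ 53 (mod 409)  [q = 3: ≢ 1 ✓]
53^24 ≡ 1 (mod 409)  [q = 17: ≡ 1 ✗]
Since 53^204 ≡ 1, the order of 53 divides 204 < 408, so 53 is not a primitive root.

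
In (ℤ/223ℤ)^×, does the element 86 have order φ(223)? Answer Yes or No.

No

φ(223) = 223 − 1 = 222 = 2 · 3 · 37.
It suffices to check that the order of 86 is not a proper divisor of 222: compute 86^(222/q) for q ∈ {2, 3, 37}.
86^111 ≡ 1 (mod 223)  [q = 2: ≡ 1 ✗]
86^74 ≡ 183 (mod 223)  [q = 3: ≢ 1 ✓]
86^6 ≡ 32 (mod 223)  [q = 37: ≢ 1 ✓]
Since 86^111 ≡ 1, the order of 86 divides 111 < 222, so 86 is not a primitive root.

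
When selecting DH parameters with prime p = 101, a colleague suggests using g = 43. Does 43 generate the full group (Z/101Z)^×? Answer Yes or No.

φ(101) = 101 − 1 = 100 = 2^2 · 5^2.
It suffices to check that the order of 43 is not a proper divisor of 100: compute 43^(100/q) for q ∈ {2, 5}.
43^50 ≡ 1 (mod 101)  [q = 2: ≡ 1 ✗]
43^20 ≡ 36 (mod 101)  [q = 5: ≢ 1 ✓]
Since 43^50 ≡ 1, the order of 43 divides 50 < 100, so 43 is not a primitive root.

No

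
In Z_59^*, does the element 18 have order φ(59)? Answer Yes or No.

Yes

φ(59) = 59 − 1 = 58 = 2 · 29.
Test 18^(58/q) mod 59 for each prime factor q of 58:
18^29 ≡ 58 (mod 59)  [q = 2: ≢ 1 ✓]
18^2 ≡ 29 (mod 59)  [q = 29: ≢ 1 ✓]
None equal 1, so ord_59(18) = 58: 18 is a primitive root.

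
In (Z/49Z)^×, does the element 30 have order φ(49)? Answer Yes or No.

No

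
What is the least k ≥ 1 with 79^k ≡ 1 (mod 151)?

50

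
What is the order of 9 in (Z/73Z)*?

ord(9) | φ(73) = 73 − 1 = 72 = 2^3 · 3^2.
Divisors of 72: 1, 2, 3, 4, 6, 8, 9, 12, 18, 24, 36, 72.
Test each divisor d:
9^1 ≡ 9 (mod 73)
9^2 ≡ 8 (mod 73)
9^3 ≡ 72 (mod 73)
9^4 ≡ 64 (mod 73)
9^6 ≡ 1 (mod 73) ✓
Therefore the multiplicative order of 9 modulo 73 is 6.

6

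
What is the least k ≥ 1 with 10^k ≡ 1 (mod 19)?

18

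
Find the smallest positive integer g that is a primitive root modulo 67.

2

φ(67) = 67 − 1 = 66 = 2 · 3 · 11.
Test candidates g = 2, 3, … against the prime factors q ∈ {2, 3, 11} of φ(67): g is a generator iff g^(66/q) ≢ 1 for every such q.
g = 2: 2^33 ≡ 66; 2^22 ≡ 37; 2^6 ≡ 64 — none is 1, so 2 is a primitive root.
Hence the least primitive root of 67 is 2.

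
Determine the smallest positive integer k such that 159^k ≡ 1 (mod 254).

7

The order of 159 must divide φ(254) = φ(2)·φ(127) = 1·126 = 126 = 2 · 3^2 · 7.
Divisors of 126: 1, 2, 3, 6, 7, 9, 14, 18, 21, 42, 63, 126.
Test each divisor d:
159^1 ≡ 159 (mod 254)
159^2 ≡ 135 (mod 254)
159^3 ≡ 129 (mod 254)
159^6 ≡ 131 (mod 254)
159^7 ≡ 1 (mod 254) ✓
So ord_254(159) = 7.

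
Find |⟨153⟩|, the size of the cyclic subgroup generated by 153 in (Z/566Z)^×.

282

Since 153 ∈ (Z/566Z)^×, its order divides φ(566) = φ(2)·φ(283) = 1·282 = 282 = 2 · 3 · 47.
Divisors of 282: 1, 2, 3, 6, 47, 94, 141, 282.
Test each divisor d:
153^1 ≡ 153 (mod 566)
153^2 ≡ 203 (mod 566)
153^3 ≡ 495 (mod 566)
153^6 ≡ 513 (mod 566)
153^47 ≡ 239 (mod 566)
153^94 ≡ 521 (mod 566)
153^141 ≡ 565 (mod 566)
153^282 ≡ 1 (mod 566) ✓
The smallest such exponent is 282, so the order of 153 is 282.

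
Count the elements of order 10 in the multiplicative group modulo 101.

φ(101) = 101 − 1 = 100 = 2^2 · 5^2.
In a cyclic group of order 100, there are φ(d) elements of order d for each divisor d of 100, and zero for non-divisors.
10 = 2 · 5 divides 100, and φ(10) = 4.

4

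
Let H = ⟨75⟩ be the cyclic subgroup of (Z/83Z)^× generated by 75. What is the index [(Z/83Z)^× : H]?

The order of 75 must divide φ(83) = 83 − 1 = 82 = 2 · 41.
Divisors of 82: 1, 2, 41, 82.
Compute 75^d (mod 83) for the divisors d until we hit 1:
75^1 ≡ 75
75^2 ≡ 64
75^41 ≡ 1
The order of 75 is 41, so the subgroup it generates has 41 elements.
The index is φ(83) / ord(75) = 82 / 41 = 2.

2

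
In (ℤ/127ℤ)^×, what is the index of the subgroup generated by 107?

42

Since 107 ∈ (Z/127Z)^×, its order divides φ(127) = 127 − 1 = 126 = 2 · 3^2 · 7.
Divisors of 126: 1, 2, 3, 6, 7, 9, 14, 18, 21, 42, 63, 126.
Evaluate successive powers at the divisors of 126:
107^1 ≡ 107
107^2 ≡ 19
107^3 ≡ 1
So ord_127(107) = 3, hence |⟨107⟩| = 3.
Index = |(Z/127Z)^×| / |⟨107⟩| = 126 / 3 = 42.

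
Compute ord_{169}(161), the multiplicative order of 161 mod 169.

52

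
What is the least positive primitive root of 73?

5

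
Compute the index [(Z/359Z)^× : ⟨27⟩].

The order of 27 must divide φ(359) = 359 − 1 = 358 = 2 · 179.
Divisors of 358: 1, 2, 179, 358.
Check 27^d mod 359 for each divisor in increasing order:
27^1 ≡ 27
27^2 ≡ 11
27^179 ≡ 1
Thus |⟨27⟩| = ord(27) = 179.
[(Z/359Z)^× : ⟨27⟩] = 358/179 = 2.

2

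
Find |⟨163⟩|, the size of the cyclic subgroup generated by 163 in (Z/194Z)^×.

48

By Lagrange's theorem, ord_194(163) divides φ(194) = φ(2)·φ(97) = 1·96 = 96 = 2^5 · 3.
Divisors of 96: 1, 2, 3, 4, 6, 8, 12, 16, 24, 32, 48, 96.
Evaluate successive powers at the divisors of 96:
163^1 ≡ 163
163^2 ≡ 185
163^3 ≡ 85
163^4 ≡ 81
163^6 ≡ 47
163^8 ≡ 159
163^12 ≡ 75
163^16 ≡ 61
163^24 ≡ 193
163^32 ≡ 35
163^48 ≡ 1
The smallest such exponent is 48, so the order of 163 is 48.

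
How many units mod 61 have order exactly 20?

φ(61) = 61 − 1 = 60 = 2^2 · 3 · 5.
Since (Z/61Z)^× is cyclic of order 60, the number of elements of order d is φ(d) when d | 60 and 0 otherwise.
20 = 2^2 · 5 divides 60, and φ(20) = 8.

8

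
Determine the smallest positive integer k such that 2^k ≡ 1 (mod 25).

By Lagrange's theorem, ord_25(2) divides φ(25) = φ(5^2) = 5·(5−1) = 20 = 2^2 · 5.
Divisors of 20: 1, 2, 4, 5, 10, 20.
Evaluate successive powers at the divisors of 20:
2^1 ≡ 2
2^2 ≡ 4
2^4 ≡ 16
2^5 ≡ 7
2^10 ≡ 24
2^20 ≡ 1
Hence ord(2) = 20.

20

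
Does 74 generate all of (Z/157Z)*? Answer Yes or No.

φ(157) = 157 − 1 = 156 = 2^2 · 3 · 13.
74 is a primitive root mod 157 iff 74^(φ(157)/q) ≢ 1 for every prime q | φ(157), i.e. q ∈ {2, 3, 13}.
74^78 ≡ 156 (mod 157)  [q = 2: ≢ 1 ✓]
74^52 ≡ 144 (mod 157)  [q = 3: ≢ 1 ✓]
74^12 ≡ 46 (mod 157)  [q = 13: ≢ 1 ✓]
Every test exponent gives a nontrivial residue, hence 74 generates the full group.

Yes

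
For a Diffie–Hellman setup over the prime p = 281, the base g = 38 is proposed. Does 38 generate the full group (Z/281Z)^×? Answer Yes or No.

φ(281) = 281 − 1 = 280 = 2^3 · 5 · 7.
An element g generates (Z/281Z)^× iff g^(280/q) ≢ 1 (mod 281) for each prime q ∈ {2, 5, 7}.
38^140 ≡ 280 (mod 281)  [q = 2: ≢ 1 ✓]
38^56 ≡ 1 (mod 281)  [q = 5: ≡ 1 ✗]
38^40 ≡ 59 (mod 281)  [q = 7: ≢ 1 ✓]
38^56 ≡ 1 shows ord(38) | 56, strictly less than φ(281); not a primitive root.

No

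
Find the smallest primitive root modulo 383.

5

φ(383) = 383 − 1 = 382 = 2 · 191.
g is a primitive root iff g^(382/q) ≢ 1 (mod 383) for each prime q ∈ {2, 191}.
g = 2: 2^191 ≡ 1 — hits 1, so not a primitive root.
g = 3: 3^191 ≡ 1 — hits 1, so not a primitive root.
g = 4: 4^191 ≡ 1 — hits 1, so not a primitive root.
g = 5: 5^191 ≡ 382; 5^2 ≡ 25 — none is 1, so 5 is a primitive root.
So 5 is the smallest generator of (Z/383Z)^×.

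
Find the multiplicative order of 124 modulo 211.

Since 124 ∈ (Z/211Z)^×, its order divides φ(211) = 211 − 1 = 210 = 2 · 3 · 5 · 7.
Divisors of 210: 1, 2, 3, 5, 6, 7, 10, 14, 15, 21, 30, 35, 42, 70, 105, 210.
Evaluate successive powers at the divisors of 210:
124^1 ≡ 124 (mod 211)
124^2 ≡ 184 (mod 211)
124^3 ≡ 28 (mod 211)
124^5 ≡ 88 (mod 211)
124^6 ≡ 151 (mod 211)
124^7 ≡ 156 (mod 211)
124^10 ≡ 148 (mod 211)
124^14 ≡ 71 (mod 211)
124^15 ≡ 153 (mod 211)
124^21 ≡ 104 (mod 211)
124^30 ≡ 199 (mod 211)
124^35 ≡ 210 (mod 211)
124^42 ≡ 55 (mod 211)
124^70 ≡ 1 (mod 211) ✓
So ord_211(124) = 70.

70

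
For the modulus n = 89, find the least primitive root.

3

φ(89) = 89 − 1 = 88 = 2^3 · 11.
g is a primitive root iff g^(88/q) ≢ 1 (mod 89) for each prime q ∈ {2, 11}.
g = 2: 2^44 ≡ 1 — hits 1, so not a primitive root.
g = 3: 3^44 ≡ 88; 3^8 ≡ 64 — none is 1, so 3 is a primitive root.
The smallest primitive root modulo 89 is 3.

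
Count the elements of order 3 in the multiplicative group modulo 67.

2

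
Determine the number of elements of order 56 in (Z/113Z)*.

24

φ(113) = 113 − 1 = 112 = 2^4 · 7.
Since (Z/113Z)^× is cyclic of order 112, the number of elements of order d is φ(d) when d | 112 and 0 otherwise.
56 = 2^3 · 7 divides 112, and φ(56) = 24.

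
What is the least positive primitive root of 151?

6

φ(151) = 151 − 1 = 150 = 2 · 3 · 5^2.
Test candidates g = 2, 3, … against the prime factors q ∈ {2, 3, 5} of φ(151): g is a generator iff g^(150/q) ≢ 1 for every such q.
g = 2: 2^75 ≡ 1 — hits 1, so not a primitive root.
g = 3: 3^75 ≡ 150; 3^50 ≡ 1 — hits 1, so not a primitive root.
g = 4: 4^75 ≡ 1 — hits 1, so not a primitive root.
g = 5: 5^75 ≡ 1 — hits 1, so not a primitive root.
g = 6: 6^75 ≡ 150; 6^50 ≡ 32; 6^30 ≡ 59 — none is 1, so 6 is a primitive root.
The smallest primitive root modulo 151 is 6.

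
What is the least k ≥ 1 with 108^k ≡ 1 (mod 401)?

Since 108 ∈ (Z/401Z)^×, its order divides φ(401) = 401 − 1 = 400 = 2^4 · 5^2.
Divisors of 400: 1, 2, 4, 5, 8, 10, 16, 20, 25, 40, 50, 80, 100, 200, 400.
Evaluate successive powers at the divisors of 400:
108^1 ≡ 108 (mod 401)
108^2 ≡ 35 (mod 401)
108^4 ≡ 22 (mod 401)
108^5 ≡ 371 (mod 401)
108^8 ≡ 83 (mod 401)
108^10 ≡ 98 (mod 401)
108^16 ≡ 72 (mod 401)
108^20 ≡ 381 (mod 401)
108^25 ≡ 199 (mod 401)
108^40 ≡ 400 (mod 401)
108^50 ≡ 303 (mod 401)
108^80 ≡ 1 (mod 401) ✓
So ord_401(108) = 80.

80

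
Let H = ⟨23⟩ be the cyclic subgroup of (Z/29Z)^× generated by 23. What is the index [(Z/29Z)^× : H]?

4

By Lagrange's theorem, ord_29(23) divides φ(29) = 29 − 1 = 28 = 2^2 · 7.
Divisors of 28: 1, 2, 4, 7, 14, 28.
Test each divisor d:
23^1 ≡ 23 (mod 29)
23^2 ≡ 7 (mod 29)
23^4 ≡ 20 (mod 29)
23^7 ≡ 1 (mod 29) ✓
So ord_29(23) = 7, hence |⟨23⟩| = 7.
Index = |(Z/29Z)^×| / |⟨23⟩| = 28 / 7 = 4.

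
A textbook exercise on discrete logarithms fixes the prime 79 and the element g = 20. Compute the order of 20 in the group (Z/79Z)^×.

39

ord(20) | φ(79) = 79 − 1 = 78 = 2 · 3 · 13.
Divisors of 78: 1, 2, 3, 6, 13, 26, 39, 78.
Compute 20^d (mod 79) for the divisors d until we hit 1:
20^1 ≡ 20
20^2 ≡ 5
20^3 ≡ 21
20^6 ≡ 46
20^13 ≡ 55
20^26 ≡ 23
20^39 ≡ 1
Therefore the multiplicative order of 20 modulo 79 is 39.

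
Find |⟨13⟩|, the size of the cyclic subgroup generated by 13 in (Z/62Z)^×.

30

By Lagrange's theorem, ord_62(13) divides φ(62) = φ(2)·φ(31) = 1·30 = 30 = 2 · 3 · 5.
Divisors of 30: 1, 2, 3, 5, 6, 10, 15, 30.
Compute 13^d (mod 62) for the divisors d until we hit 1:
13^1 ≡ 13
13^2 ≡ 45
13^3 ≡ 27
13^5 ≡ 37
13^6 ≡ 47
13^10 ≡ 5
13^15 ≡ 61
13^30 ≡ 1
The smallest such exponent is 30, so the order of 13 is 30.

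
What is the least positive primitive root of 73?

φ(73) = 73 − 1 = 72 = 2^3 · 3^2.
g is a primitive root iff g^(72/q) ≢ 1 (mod 73) for each prime q ∈ {2, 3}.
g = 2: 2^36 ≡ 1 — hits 1, so not a primitive root.
g = 3: 3^36 ≡ 1 — hits 1, so not a primitive root.
g = 4: 4^36 ≡ 1 — hits 1, so not a primitive root.
g = 5: 5^36 ≡ 72; 5^24 ≡ 8 — none is 1, so 5 is a primitive root.
The smallest primitive root modulo 73 is 5.

5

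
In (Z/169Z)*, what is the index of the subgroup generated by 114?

ord(114) | φ(169) = φ(13^2) = 13·(13−1) = 156 = 2^2 · 3 · 13.
Divisors of 156: 1, 2, 3, 4, 6, 12, 13, 26, 39, 52, 78, 156.
Check 114^d mod 169 for each divisor in increasing order:
114^1 ≡ 114 (mod 169)
114^2 ≡ 152 (mod 169)
114^3 ≡ 90 (mod 169)
114^4 ≡ 120 (mod 169)
114^6 ≡ 157 (mod 169)
114^12 ≡ 144 (mod 169)
114^13 ≡ 23 (mod 169)
114^26 ≡ 22 (mod 169)
114^39 ≡ 168 (mod 169)
114^52 ≡ 146 (mod 169)
114^78 ≡ 1 (mod 169) ✓
So ord_169(114) = 78, hence |⟨114⟩| = 78.
The index is φ(169) / ord(114) = 156 / 78 = 2.

2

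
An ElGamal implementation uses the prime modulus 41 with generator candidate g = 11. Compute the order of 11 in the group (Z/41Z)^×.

40

By Lagrange's theorem, ord_41(11) divides φ(41) = 41 − 1 = 40 = 2^3 · 5.
Divisors of 40: 1, 2, 4, 5, 8, 10, 20, 40.
Compute 11^d (mod 41) for the divisors d until we hit 1:
11^1 ≡ 11
11^2 ≡ 39
11^4 ≡ 4
11^5 ≡ 3
11^8 ≡ 16
11^10 ≡ 9
11^20 ≡ 40
11^40 ≡ 1
The smallest such exponent is 40, so the order of 11 is 40.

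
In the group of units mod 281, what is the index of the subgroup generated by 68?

14

The order of 68 must divide φ(281) = 281 − 1 = 280 = 2^3 · 5 · 7.
Divisors of 280: 1, 2, 4, 5, 7, 8, 10, 14, 20, 28, 35, 40, 56, 70, 140, 280.
Check 68^d mod 281 for each divisor in increasing order:
68^1 ≡ 68 (mod 281)
68^2 ≡ 128 (mod 281)
68^4 ≡ 86 (mod 281)
68^5 ≡ 228 (mod 281)
68^7 ≡ 241 (mod 281)
68^8 ≡ 90 (mod 281)
68^10 ≡ 280 (mod 281)
68^14 ≡ 195 (mod 281)
68^20 ≡ 1 (mod 281) ✓
The order of 68 is 20, so the subgroup it generates has 20 elements.
[(Z/281Z)^× : ⟨68⟩] = 280/20 = 14.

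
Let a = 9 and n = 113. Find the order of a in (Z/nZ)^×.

The order of 9 must divide φ(113) = 113 − 1 = 112 = 2^4 · 7.
Divisors of 112: 1, 2, 4, 7, 8, 14, 16, 28, 56, 112.
Compute 9^d (mod 113) for the divisors d until we hit 1:
9^1 ≡ 9
9^2 ≡ 81
9^4 ≡ 7
9^7 ≡ 18
9^8 ≡ 49
9^14 ≡ 98
9^16 ≡ 28
9^28 ≡ 112
9^56 ≡ 1
The smallest such exponent is 56, so the order of 9 is 56.

56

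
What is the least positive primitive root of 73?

φ(73) = 73 − 1 = 72 = 2^3 · 3^2.
g is a primitive root iff g^(72/q) ≢ 1 (mod 73) for each prime q ∈ {2, 3}.
g = 2: 2^36 ≡ 1 — hits 1, so not a primitive root.
g = 3: 3^36 ≡ 1 — hits 1, so not a primitive root.
g = 4: 4^36 ≡ 1 — hits 1, so not a primitive root.
g = 5: 5^36 ≡ 72; 5^24 ≡ 8 — none is 1, so 5 is a primitive root.
Hence the least primitive root of 73 is 5.

5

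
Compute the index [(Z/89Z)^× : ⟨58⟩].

Since 58 ∈ (Z/89Z)^×, its order divides φ(89) = 89 − 1 = 88 = 2^3 · 11.
Divisors of 88: 1, 2, 4, 8, 11, 22, 44, 88.
Check 58^d mod 89 for each divisor in increasing order:
58^1 ≡ 58 (mod 89)
58^2 ≡ 71 (mod 89)
58^4 ≡ 57 (mod 89)
58^8 ≡ 45 (mod 89)
58^11 ≡ 12 (mod 89)
58^22 ≡ 55 (mod 89)
58^44 ≡ 88 (mod 89)
58^88 ≡ 1 (mod 89) ✓
The order of 58 is 88, so the subgroup it generates has 88 elements.
Index = |(Z/89Z)^×| / |⟨58⟩| = 88 / 88 = 1.

1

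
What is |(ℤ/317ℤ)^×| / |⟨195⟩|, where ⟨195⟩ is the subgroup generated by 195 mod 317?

ord(195) | φ(317) = 317 − 1 = 316 = 2^2 · 79.
Divisors of 316: 1, 2, 4, 79, 158, 316.
Check 195^d mod 317 for each divisor in increasing order:
195^1 ≡ 195 (mod 317)
195^2 ≡ 302 (mod 317)
195^4 ≡ 225 (mod 317)
195^79 ≡ 203 (mod 317)
195^158 ≡ 316 (mod 317)
195^316 ≡ 1 (mod 317) ✓
So ord_317(195) = 316, hence |⟨195⟩| = 316.
The index is φ(317) / ord(195) = 316 / 316 = 1.

1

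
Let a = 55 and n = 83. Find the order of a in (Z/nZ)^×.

ord(55) | φ(83) = 83 − 1 = 82 = 2 · 41.
Divisors of 82: 1, 2, 41, 82.
Check 55^d mod 83 for each divisor in increasing order:
55^1 ≡ 55
55^2 ≡ 37
55^41 ≡ 82
55^82 ≡ 1
Hence ord(55) = 82.

82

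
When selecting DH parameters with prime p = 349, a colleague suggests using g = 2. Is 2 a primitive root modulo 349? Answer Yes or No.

Yes

φ(349) = 349 − 1 = 348 = 2^2 · 3 · 29.
It suffices to check that the order of 2 is not a proper divisor of 348: compute 2^(348/q) for q ∈ {2, 3, 29}.
2^174 ≡ 348 (mod 349)  [q = 2: ≢ 1 ✓]
2^116 ≡ 226 (mod 349)  [q = 3: ≢ 1 ✓]
2^12 ≡ 257 (mod 349)  [q = 29: ≢ 1 ✓]
None equal 1, so ord_349(2) = 348: 2 is a primitive root.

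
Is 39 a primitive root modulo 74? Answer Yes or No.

φ(74) = φ(2)·φ(37) = 1·36 = 36 = 2^2 · 3^2.
39 is a primitive root mod 74 iff 39^(φ(74)/q) ≢ 1 for every prime q | φ(74), i.e. q ∈ {2, 3}.
39^18 ≡ 73 (mod 74)  [q = 2: ≢ 1 ✓]
39^12 ≡ 63 (mod 74)  [q = 3: ≢ 1 ✓]
All checks pass, so 39 has order 36 and is a primitive root modulo 74.

Yes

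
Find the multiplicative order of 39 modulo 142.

14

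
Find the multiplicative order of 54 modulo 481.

36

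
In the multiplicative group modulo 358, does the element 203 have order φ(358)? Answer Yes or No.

φ(358) = φ(2)·φ(179) = 1·178 = 178 = 2 · 89.
It suffices to check that the order of 203 is not a proper divisor of 178: compute 203^(178/q) for q ∈ {2, 89}.
203^89 ≡ 357 (mod 358)  [q = 2: ≢ 1 ✓]
203^2 ≡ 39 (mod 358)  [q = 89: ≢ 1 ✓]
None equal 1, so ord_358(203) = 178: 203 is a primitive root.

Yes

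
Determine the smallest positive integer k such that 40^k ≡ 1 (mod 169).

13

By Lagrange's theorem, ord_169(40) divides φ(169) = φ(13^2) = 13·(13−1) = 156 = 2^2 · 3 · 13.
Divisors of 156: 1, 2, 3, 4, 6, 12, 13, 26, 39, 52, 78, 156.
Compute 40^d (mod 169) for the divisors d until we hit 1:
40^1 ≡ 40 (mod 169)
40^2 ≡ 79 (mod 169)
40^3 ≡ 118 (mod 169)
40^4 ≡ 157 (mod 169)
40^6 ≡ 66 (mod 169)
40^12 ≡ 131 (mod 169)
40^13 ≡ 1 (mod 169) ✓
Hence ord(40) = 13.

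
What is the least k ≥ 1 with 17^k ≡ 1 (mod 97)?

The order of 17 must divide φ(97) = 97 − 1 = 96 = 2^5 · 3.
Divisors of 96: 1, 2, 3, 4, 6, 8, 12, 16, 24, 32, 48, 96.
Check 17^d mod 97 for each divisor in increasing order:
17^1 ≡ 17
17^2 ≡ 95
17^3 ≡ 63
17^4 ≡ 4
17^6 ≡ 89
17^8 ≡ 16
17^12 ≡ 64
17^16 ≡ 62
17^24 ≡ 22
17^32 ≡ 61
17^48 ≡ 96
17^96 ≡ 1
So ord_97(17) = 96.

96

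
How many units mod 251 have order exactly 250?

100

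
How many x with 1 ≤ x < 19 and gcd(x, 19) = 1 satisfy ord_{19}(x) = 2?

1

φ(19) = 19 − 1 = 18 = 2 · 3^2.
Since (Z/19Z)^× is cyclic of order 18, the number of elements of order d is φ(d) when d | 18 and 0 otherwise.
2 | 18, and φ(2) = 2 − 1 = 1.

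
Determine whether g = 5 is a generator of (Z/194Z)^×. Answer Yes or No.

Yes

φ(194) = φ(2)·φ(97) = 1·96 = 96 = 2^5 · 3.
It suffices to check that the order of 5 is not a proper divisor of 96: compute 5^(96/q) for q ∈ {2, 3}.
5^48 ≡ 193 (mod 194)  [q = 2: ≢ 1 ✓]
5^32 ≡ 35 (mod 194)  [q = 3: ≢ 1 ✓]
None equal 1, so ord_194(5) = 96: 5 is a primitive root.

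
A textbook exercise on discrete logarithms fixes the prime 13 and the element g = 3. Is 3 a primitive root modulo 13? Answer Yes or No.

No

φ(13) = 13 − 1 = 12 = 2^2 · 3.
It suffices to check that the order of 3 is not a proper divisor of 12: compute 3^(12/q) for q ∈ {2, 3}.
3^6 ≡ 1 (mod 13)  [q = 2: ≡ 1 ✗]
3^4 ≡ 3 (mod 13)  [q = 3: ≢ 1 ✓]
3^6 ≡ 1 shows ord(3) | 6, strictly less than φ(13); not a primitive root.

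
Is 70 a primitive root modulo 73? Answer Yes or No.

No

φ(73) = 73 − 1 = 72 = 2^3 · 3^2.
70 is a primitive root mod 73 iff 70^(φ(73)/q) ≢ 1 for every prime q | φ(73), i.e. q ∈ {2, 3}.
70^36 ≡ 1 (mod 73)  [q = 2: ≡ 1 ✗]
70^24 ≡ 1 (mod 73)  [q = 3: ≡ 1 ✗]
Since 70^36 ≡ 1, the order of 70 divides 36 < 72, so 70 is not a primitive root.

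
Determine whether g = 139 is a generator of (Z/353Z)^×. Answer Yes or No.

φ(353) = 353 − 1 = 352 = 2^5 · 11.
139 is a primitive root mod 353 iff 139^(φ(353)/q) ≢ 1 for every prime q | φ(353), i.e. q ∈ {2, 11}.
139^176 ≡ 352 (mod 353)  [q = 2: ≢ 1 ✓]
139^32 ≡ 337 (mod 353)  [q = 11: ≢ 1 ✓]
None equal 1, so ord_353(139) = 352: 139 is a primitive root.

Yes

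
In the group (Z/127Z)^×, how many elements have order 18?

6

φ(127) = 127 − 1 = 126 = 2 · 3^2 · 7.
In a cyclic group of order 126, there are φ(d) elements of order d for each divisor d of 126, and zero for non-divisors.
18 = 2 · 3^2 divides 126, and φ(18) = 6.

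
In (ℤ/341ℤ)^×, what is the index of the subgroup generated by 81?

20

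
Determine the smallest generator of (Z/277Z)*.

5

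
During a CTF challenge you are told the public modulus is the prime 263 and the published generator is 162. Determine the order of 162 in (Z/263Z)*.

ord(162) | φ(263) = 263 − 1 = 262 = 2 · 131.
Divisors of 262: 1, 2, 131, 262.
Check 162^d mod 263 for each divisor in increasing order:
162^1 ≡ 162 (mod 263)
162^2 ≡ 207 (mod 263)
162^131 ≡ 1 (mod 263) ✓
Therefore the multiplicative order of 162 modulo 263 is 131.

131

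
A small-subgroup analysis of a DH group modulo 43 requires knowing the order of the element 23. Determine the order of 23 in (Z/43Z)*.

ord(23) | φ(43) = 43 − 1 = 42 = 2 · 3 · 7.
Divisors of 42: 1, 2, 3, 6, 7, 14, 21, 42.
Check 23^d mod 43 for each divisor in increasing order:
23^1 ≡ 23
23^2 ≡ 13
23^3 ≡ 41
23^6 ≡ 4
23^7 ≡ 6
23^14 ≡ 36
23^21 ≡ 1
Therefore the multiplicative order of 23 modulo 43 is 21.

21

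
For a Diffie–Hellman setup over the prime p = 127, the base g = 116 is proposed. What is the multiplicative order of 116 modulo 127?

126

Since 116 ∈ (Z/127Z)^×, its order divides φ(127) = 127 − 1 = 126 = 2 · 3^2 · 7.
Divisors of 126: 1, 2, 3, 6, 7, 9, 14, 18, 21, 42, 63, 126.
Evaluate successive powers at the divisors of 126:
116^1 ≡ 116
116^2 ≡ 121
116^3 ≡ 66
116^6 ≡ 38
116^7 ≡ 90
116^9 ≡ 95
116^14 ≡ 99
116^18 ≡ 8
116^21 ≡ 20
116^42 ≡ 19
116^63 ≡ 126
116^126 ≡ 1
Therefore the multiplicative order of 116 modulo 127 is 126.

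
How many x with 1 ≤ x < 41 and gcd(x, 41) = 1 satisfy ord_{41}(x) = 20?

φ(41) = 41 − 1 = 40 = 2^3 · 5.
(Z/41Z)^× is cyclic (|G| = 40); a cyclic group of order m has exactly φ(d) elements of each order d | m, and none otherwise.
20 = 2^2 · 5 divides 40, and φ(20) = 8.

8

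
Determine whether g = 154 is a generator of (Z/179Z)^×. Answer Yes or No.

Yes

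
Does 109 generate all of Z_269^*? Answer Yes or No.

Yes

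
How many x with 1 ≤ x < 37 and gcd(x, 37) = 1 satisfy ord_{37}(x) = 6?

2

φ(37) = 37 − 1 = 36 = 2^2 · 3^2.
Since (Z/37Z)^× is cyclic of order 36, the number of elements of order d is φ(d) when d | 36 and 0 otherwise.
6 = 2 · 3 divides 36, and φ(6) = 2.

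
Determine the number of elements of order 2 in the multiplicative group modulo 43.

φ(43) = 43 − 1 = 42 = 2 · 3 · 7.
Since (Z/43Z)^× is cyclic of order 42, the number of elements of order d is φ(d) when d | 42 and 0 otherwise.
2 | 42, and φ(2) = 2 − 1 = 1.

1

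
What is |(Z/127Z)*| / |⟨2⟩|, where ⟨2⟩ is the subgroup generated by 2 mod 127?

By Lagrange's theorem, ord_127(2) divides φ(127) = 127 − 1 = 126 = 2 · 3^2 · 7.
Divisors of 126: 1, 2, 3, 6, 7, 9, 14, 18, 21, 42, 63, 126.
Evaluate successive powers at the divisors of 126:
2^1 ≡ 2
2^2 ≡ 4
2^3 ≡ 8
2^6 ≡ 64
2^7 ≡ 1
So ord_127(2) = 7, hence |⟨2⟩| = 7.
The index is φ(127) / ord(2) = 126 / 7 = 18.

18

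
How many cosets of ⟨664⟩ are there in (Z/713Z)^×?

2

The order of 664 must divide φ(713) = φ(23·31) = (23−1)·(31−1) = 22·30 = 660 = 2^2 · 3 · 5 · 11.
Divisors of 660: 1, 2, 3, 4, 5, 6, 10, 11, 12, 15, 20, 22, 30, 33, 44, 55, 60, 66, 110, 132, 165, 220, 330, 660.
Check 664^d mod 713 for each divisor in increasing order:
664^1 ≡ 664 (mod 713)
664^2 ≡ 262 (mod 713)
664^3 ≡ 709 (mod 713)
664^4 ≡ 196 (mod 713)
664^5 ≡ 378 (mod 713)
664^6 ≡ 16 (mod 713)
664^10 ≡ 284 (mod 713)
664^11 ≡ 344 (mod 713)
664^12 ≡ 256 (mod 713)
664^15 ≡ 402 (mod 713)
664^20 ≡ 87 (mod 713)
664^22 ≡ 691 (mod 713)
664^30 ≡ 466 (mod 713)
664^33 ≡ 275 (mod 713)
664^44 ≡ 484 (mod 713)
664^55 ≡ 367 (mod 713)
664^60 ≡ 404 (mod 713)
664^66 ≡ 47 (mod 713)
664^110 ≡ 645 (mod 713)
664^132 ≡ 70 (mod 713)
664^165 ≡ 712 (mod 713)
664^220 ≡ 346 (mod 713)
664^330 ≡ 1 (mod 713) ✓
Thus |⟨664⟩| = ord(664) = 330.
[(Z/713Z)^× : ⟨664⟩] = 660/330 = 2.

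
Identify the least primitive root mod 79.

3

φ(79) = 79 − 1 = 78 = 2 · 3 · 13.
g is a primitive root iff g^(78/q) ≢ 1 (mod 79) for each prime q ∈ {2, 3, 13}.
g = 2: 2^39 ≡ 1 — hits 1, so not a primitive root.
g = 3: 3^39 ≡ 78; 3^26 ≡ 23; 3^6 ≡ 18 — none is 1, so 3 is a primitive root.
So 3 is the smallest generator of (Z/79Z)^×.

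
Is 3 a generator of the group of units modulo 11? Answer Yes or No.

φ(11) = 11 − 1 = 10 = 2 · 5.
An element g generates (Z/11Z)^× iff g^(10/q) ≢ 1 (mod 11) for each prime q ∈ {2, 5}.
3^5 ≡ 1 (mod 11)  [q = 2: ≡ 1 ✗]
3^2 ≡ 9 (mod 11)  [q = 5: ≢ 1 ✓]
3^5 ≡ 1 shows ord(3) | 5, strictly less than φ(11); not a primitive root.

No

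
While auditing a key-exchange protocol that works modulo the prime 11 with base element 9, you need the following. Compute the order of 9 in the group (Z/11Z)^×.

5

Since 9 ∈ (Z/11Z)^×, its order divides φ(11) = 11 − 1 = 10 = 2 · 5.
Divisors of 10: 1, 2, 5, 10.
Compute 9^d (mod 11) for the divisors d until we hit 1:
9^1 ≡ 9 (mod 11)
9^2 ≡ 4 (mod 11)
9^5 ≡ 1 (mod 11) ✓
So ord_11(9) = 5.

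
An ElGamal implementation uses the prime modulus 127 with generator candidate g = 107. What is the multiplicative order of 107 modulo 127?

Since 107 ∈ (Z/127Z)^×, its order divides φ(127) = 127 − 1 = 126 = 2 · 3^2 · 7.
Divisors of 126: 1, 2, 3, 6, 7, 9, 14, 18, 21, 42, 63, 126.
Compute 107^d (mod 127) for the divisors d until we hit 1:
107^1 ≡ 107 (mod 127)
107^2 ≡ 19 (mod 127)
107^3 ≡ 1 (mod 127) ✓
The smallest such exponent is 3, so the order of 107 is 3.

3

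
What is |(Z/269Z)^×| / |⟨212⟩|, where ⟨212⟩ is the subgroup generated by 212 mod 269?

2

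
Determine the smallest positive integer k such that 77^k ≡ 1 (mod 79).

78

ord(77) | φ(79) = 79 − 1 = 78 = 2 · 3 · 13.
Divisors of 78: 1, 2, 3, 6, 13, 26, 39, 78.
Test each divisor d:
77^1 ≡ 77 (mod 79)
77^2 ≡ 4 (mod 79)
77^3 ≡ 71 (mod 79)
77^6 ≡ 64 (mod 79)
77^13 ≡ 24 (mod 79)
77^26 ≡ 23 (mod 79)
77^39 ≡ 78 (mod 79)
77^78 ≡ 1 (mod 79) ✓
The smallest such exponent is 78, so the order of 77 is 78.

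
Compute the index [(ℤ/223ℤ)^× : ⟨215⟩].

3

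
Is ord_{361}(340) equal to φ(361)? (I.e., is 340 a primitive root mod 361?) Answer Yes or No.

No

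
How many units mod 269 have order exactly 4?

2

φ(269) = 269 − 1 = 268 = 2^2 · 67.
Since (Z/269Z)^× is cyclic of order 268, the number of elements of order d is φ(d) when d | 268 and 0 otherwise.
4 = 2^2 divides 268, and φ(4) = 2.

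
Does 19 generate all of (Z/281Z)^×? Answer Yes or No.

Yes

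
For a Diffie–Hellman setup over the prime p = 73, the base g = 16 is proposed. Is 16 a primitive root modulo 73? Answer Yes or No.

φ(73) = 73 − 1 = 72 = 2^3 · 3^2.
An element g generates (Z/73Z)^× iff g^(72/q) ≢ 1 (mod 73) for each prime q ∈ {2, 3}.
16^36 ≡ 1 (mod 73)  [q = 2: ≡ 1 ✗]
16^24 ≡ 64 (mod 73)  [q = 3: ≢ 1 ✓]
Since 16^36 ≡ 1, the order of 16 divides 36 < 72, so 16 is not a primitive root.

No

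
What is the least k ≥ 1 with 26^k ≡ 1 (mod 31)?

6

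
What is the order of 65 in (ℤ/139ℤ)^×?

23

Since 65 ∈ (Z/139Z)^×, its order divides φ(139) = 139 − 1 = 138 = 2 · 3 · 23.
Divisors of 138: 1, 2, 3, 6, 23, 46, 69, 138.
Test each divisor d:
65^1 ≡ 65
65^2 ≡ 55
65^3 ≡ 100
65^6 ≡ 131
65^23 ≡ 1
Hence ord(65) = 23.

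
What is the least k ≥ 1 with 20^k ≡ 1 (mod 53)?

52

The order of 20 must divide φ(53) = 53 − 1 = 52 = 2^2 · 13.
Divisors of 52: 1, 2, 4, 13, 26, 52.
Evaluate successive powers at the divisors of 52:
20^1 ≡ 20
20^2 ≡ 29
20^4 ≡ 46
20^13 ≡ 30
20^26 ≡ 52
20^52 ≡ 1
Therefore the multiplicative order of 20 modulo 53 is 52.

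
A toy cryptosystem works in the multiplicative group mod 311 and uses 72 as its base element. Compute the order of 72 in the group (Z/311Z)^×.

155

ord(72) | φ(311) = 311 − 1 = 310 = 2 · 5 · 31.
Divisors of 310: 1, 2, 5, 10, 31, 62, 155, 310.
Test each divisor d:
72^1 ≡ 72
72^2 ≡ 208
72^5 ≡ 32
72^10 ≡ 91
72^31 ≡ 52
72^62 ≡ 216
72^155 ≡ 1
Therefore the multiplicative order of 72 modulo 311 is 155.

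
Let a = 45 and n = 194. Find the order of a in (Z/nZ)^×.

32

The order of 45 must divide φ(194) = φ(2)·φ(97) = 1·96 = 96 = 2^5 · 3.
Divisors of 96: 1, 2, 3, 4, 6, 8, 12, 16, 24, 32, 48, 96.
Check 45^d mod 194 for each divisor in increasing order:
45^1 ≡ 45
45^2 ≡ 85
45^3 ≡ 139
45^4 ≡ 47
45^6 ≡ 115
45^8 ≡ 75
45^12 ≡ 33
45^16 ≡ 193
45^24 ≡ 119
45^32 ≡ 1
So ord_194(45) = 32.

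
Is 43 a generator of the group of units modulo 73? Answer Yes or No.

No

φ(73) = 73 − 1 = 72 = 2^3 · 3^2.
43 is a primitive root mod 73 iff 43^(φ(73)/q) ≢ 1 for every prime q | φ(73), i.e. q ∈ {2, 3}.
43^36 ≡ 72 (mod 73)  [q = 2: ≢ 1 ✓]
43^24 ≡ 1 (mod 73)  [q = 3: ≡ 1 ✗]
43^24 ≡ 1 shows ord(43) | 24, strictly less than φ(73); not a primitive root.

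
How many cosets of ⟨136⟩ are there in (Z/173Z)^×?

4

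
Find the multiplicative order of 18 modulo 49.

ord(18) | φ(49) = φ(7^2) = 7·(7−1) = 42 = 2 · 3 · 7.
Divisors of 42: 1, 2, 3, 6, 7, 14, 21, 42.
Compute 18^d (mod 49) for the divisors d until we hit 1:
18^1 ≡ 18 (mod 49)
18^2 ≡ 30 (mod 49)
18^3 ≡ 1 (mod 49) ✓
Hence ord(18) = 3.

3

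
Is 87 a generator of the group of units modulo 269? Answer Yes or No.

No

φ(269) = 269 − 1 = 268 = 2^2 · 67.
An element g generates (Z/269Z)^× iff g^(268/q) ≢ 1 (mod 269) for each prime q ∈ {2, 67}.
87^134 ≡ 1 (mod 269)  [q = 2: ≡ 1 ✗]
87^4 ≡ 24 (mod 269)  [q = 67: ≢ 1 ✓]
Since 87^134 ≡ 1, the order of 87 divides 134 < 268, so 87 is not a primitive root.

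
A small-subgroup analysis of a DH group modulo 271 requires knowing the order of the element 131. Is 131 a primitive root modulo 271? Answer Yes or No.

No

φ(271) = 271 − 1 = 270 = 2 · 3^3 · 5.
It suffices to check that the order of 131 is not a proper divisor of 270: compute 131^(270/q) for q ∈ {2, 3, 5}.
131^135 ≡ 270 (mod 271)  [q = 2: ≢ 1 ✓]
131^90 ≡ 28 (mod 271)  [q = 3: ≢ 1 ✓]
131^54 ≡ 1 (mod 271)  [q = 5: ≡ 1 ✗]
131^54 ≡ 1 shows ord(131) | 54, strictly less than φ(271); not a primitive root.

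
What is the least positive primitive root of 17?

3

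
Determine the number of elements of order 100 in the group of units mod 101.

40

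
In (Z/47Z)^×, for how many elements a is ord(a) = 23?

22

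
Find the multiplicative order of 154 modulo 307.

Since 154 ∈ (Z/307Z)^×, its order divides φ(307) = 307 − 1 = 306 = 2 · 3^2 · 17.
Divisors of 306: 1, 2, 3, 6, 9, 17, 18, 34, 51, 102, 153, 306.
Test each divisor d:
154^1 ≡ 154 (mod 307)
154^2 ≡ 77 (mod 307)
154^3 ≡ 192 (mod 307)
154^6 ≡ 24 (mod 307)
154^9 ≡ 3 (mod 307)
154^17 ≡ 18 (mod 307)
154^18 ≡ 9 (mod 307)
154^34 ≡ 17 (mod 307)
154^51 ≡ 306 (mod 307)
154^102 ≡ 1 (mod 307) ✓
The smallest such exponent is 102, so the order of 154 is 102.

102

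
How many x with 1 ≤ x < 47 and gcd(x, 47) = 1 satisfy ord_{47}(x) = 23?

φ(47) = 47 − 1 = 46 = 2 · 23.
(Z/47Z)^× is cyclic (|G| = 46); a cyclic group of order m has exactly φ(d) elements of each order d | m, and none otherwise.
23 | 46, and φ(23) = 23 − 1 = 22.

22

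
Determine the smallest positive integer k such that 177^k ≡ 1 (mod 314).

ord(177) | φ(314) = φ(2)·φ(157) = 1·156 = 156 = 2^2 · 3 · 13.
Divisors of 156: 1, 2, 3, 4, 6, 12, 13, 26, 39, 52, 78, 156.
Check 177^d mod 314 for each divisor in increasing order:
177^1 ≡ 177
177^2 ≡ 243
177^3 ≡ 307
177^4 ≡ 17
177^6 ≡ 49
177^12 ≡ 203
177^13 ≡ 135
177^26 ≡ 13
177^39 ≡ 185
177^52 ≡ 169
177^78 ≡ 313
177^156 ≡ 1
So ord_314(177) = 156.

156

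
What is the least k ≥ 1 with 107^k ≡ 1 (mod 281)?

280

By Lagrange's theorem, ord_281(107) divides φ(281) = 281 − 1 = 280 = 2^3 · 5 · 7.
Divisors of 280: 1, 2, 4, 5, 7, 8, 10, 14, 20, 28, 35, 40, 56, 70, 140, 280.
Check 107^d mod 281 for each divisor in increasing order:
107^1 ≡ 107 (mod 281)
107^2 ≡ 209 (mod 281)
107^4 ≡ 126 (mod 281)
107^5 ≡ 275 (mod 281)
107^7 ≡ 151 (mod 281)
107^8 ≡ 140 (mod 281)
107^10 ≡ 36 (mod 281)
107^14 ≡ 40 (mod 281)
107^20 ≡ 172 (mod 281)
107^28 ≡ 195 (mod 281)
107^35 ≡ 221 (mod 281)
107^40 ≡ 79 (mod 281)
107^56 ≡ 90 (mod 281)
107^70 ≡ 228 (mod 281)
107^140 ≡ 280 (mod 281)
107^280 ≡ 1 (mod 281) ✓
The smallest such exponent is 280, so the order of 107 is 280.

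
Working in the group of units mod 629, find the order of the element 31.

16

The order of 31 must divide φ(629) = φ(17·37) = (17−1)·(37−1) = 16·36 = 576 = 2^6 · 3^2.
Divisors of 576: 1, 2, 3, 4, 6, 8, 9, 12, 16, 18, 24, 32, 36, 48, 64, 72, 96, 144, 192, 288, 576.
Check 31^d mod 629 for each divisor in increasing order:
31^1 ≡ 31 (mod 629)
31^2 ≡ 332 (mod 629)
31^3 ≡ 228 (mod 629)
31^4 ≡ 149 (mod 629)
31^6 ≡ 406 (mod 629)
31^8 ≡ 186 (mod 629)
31^9 ≡ 105 (mod 629)
31^12 ≡ 38 (mod 629)
31^16 ≡ 1 (mod 629) ✓
The smallest such exponent is 16, so the order of 31 is 16.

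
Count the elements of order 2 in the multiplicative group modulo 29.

1

φ(29) = 29 − 1 = 28 = 2^2 · 7.
Since (Z/29Z)^× is cyclic of order 28, the number of elements of order d is φ(d) when d | 28 and 0 otherwise.
2 | 28, and φ(2) = 2 − 1 = 1.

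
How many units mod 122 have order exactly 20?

8

φ(122) = φ(2)·φ(61) = 1·60 = 60 = 2^2 · 3 · 5.
(Z/122Z)^× is cyclic (|G| = 60); a cyclic group of order m has exactly φ(d) elements of each order d | m, and none otherwise.
20 = 2^2 · 5 divides 60, and φ(20) = 8.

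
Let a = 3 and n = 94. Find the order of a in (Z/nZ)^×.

The order of 3 must divide φ(94) = φ(2)·φ(47) = 1·46 = 46 = 2 · 23.
Divisors of 46: 1, 2, 23, 46.
Check 3^d mod 94 for each divisor in increasing order:
3^1 ≡ 3 (mod 94)
3^2 ≡ 9 (mod 94)
3^23 ≡ 1 (mod 94) ✓
The smallest such exponent is 23, so the order of 3 is 23.

23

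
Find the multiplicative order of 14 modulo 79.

26

Since 14 ∈ (Z/79Z)^×, its order divides φ(79) = 79 − 1 = 78 = 2 · 3 · 13.
Divisors of 78: 1, 2, 3, 6, 13, 26, 39, 78.
Compute 14^d (mod 79) for the divisors d until we hit 1:
14^1 ≡ 14 (mod 79)
14^2 ≡ 38 (mod 79)
14^3 ≡ 58 (mod 79)
14^6 ≡ 46 (mod 79)
14^13 ≡ 78 (mod 79)
14^26 ≡ 1 (mod 79) ✓
Therefore the multiplicative order of 14 modulo 79 is 26.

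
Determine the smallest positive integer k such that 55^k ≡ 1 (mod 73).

9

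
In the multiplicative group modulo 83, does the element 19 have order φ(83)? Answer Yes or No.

φ(83) = 83 − 1 = 82 = 2 · 41.
It suffices to check that the order of 19 is not a proper divisor of 82: compute 19^(82/q) for q ∈ {2, 41}.
19^41 ≡ 82 (mod 83)  [q = 2: ≢ 1 ✓]
19^2 ≡ 29 (mod 83)  [q = 41: ≢ 1 ✓]
None equal 1, so ord_83(19) = 82: 19 is a primitive root.

Yes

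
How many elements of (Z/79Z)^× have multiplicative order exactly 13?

12

φ(79) = 79 − 1 = 78 = 2 · 3 · 13.
Since (Z/79Z)^× is cyclic of order 78, the number of elements of order d is φ(d) when d | 78 and 0 otherwise.
13 | 78, and φ(13) = 13 − 1 = 12.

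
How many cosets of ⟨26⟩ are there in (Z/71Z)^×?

ord(26) | φ(71) = 71 − 1 = 70 = 2 · 5 · 7.
Divisors of 70: 1, 2, 5, 7, 10, 14, 35, 70.
Compute 26^d (mod 71) for the divisors d until we hit 1:
26^1 ≡ 26
26^2 ≡ 37
26^5 ≡ 23
26^7 ≡ 70
26^10 ≡ 32
26^14 ≡ 1
The order of 26 is 14, so the subgroup it generates has 14 elements.
The index is φ(71) / ord(26) = 70 / 14 = 5.

5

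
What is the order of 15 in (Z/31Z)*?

ord(15) | φ(31) = 31 − 1 = 30 = 2 · 3 · 5.
Divisors of 30: 1, 2, 3, 5, 6, 10, 15, 30.
Compute 15^d (mod 31) for the divisors d until we hit 1:
15^1 ≡ 15 (mod 31)
15^2 ≡ 8 (mod 31)
15^3 ≡ 27 (mod 31)
15^5 ≡ 30 (mod 31)
15^6 ≡ 16 (mod 31)
15^10 ≡ 1 (mod 31) ✓
So ord_31(15) = 10.

10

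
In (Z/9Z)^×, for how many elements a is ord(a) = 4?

0

φ(9) = φ(3^2) = 3·(3−1) = 6 = 2 · 3.
Since (Z/9Z)^× is cyclic of order 6, the number of elements of order d is φ(d) when d | 6 and 0 otherwise.
Here 6 is not a multiple of 4, so there are no elements of order 4.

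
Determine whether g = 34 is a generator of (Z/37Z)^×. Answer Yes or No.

No

φ(37) = 37 − 1 = 36 = 2^2 · 3^2.
An element g generates (Z/37Z)^× iff g^(36/q) ≢ 1 (mod 37) for each prime q ∈ {2, 3}.
34^18 ≡ 1 (mod 37)  [q = 2: ≡ 1 ✗]
34^12 ≡ 10 (mod 37)  [q = 3: ≢ 1 ✓]
The check at q = 2 fails, so 34 generates a proper subgroup.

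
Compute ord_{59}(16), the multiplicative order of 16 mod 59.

The order of 16 must divide φ(59) = 59 − 1 = 58 = 2 · 29.
Divisors of 58: 1, 2, 29, 58.
Check 16^d mod 59 for each divisor in increasing order:
16^1 ≡ 16
16^2 ≡ 20
16^29 ≡ 1
Hence ord(16) = 29.

29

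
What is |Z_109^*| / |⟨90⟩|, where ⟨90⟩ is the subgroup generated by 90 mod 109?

3

By Lagrange's theorem, ord_109(90) divides φ(109) = 109 − 1 = 108 = 2^2 · 3^3.
Divisors of 108: 1, 2, 3, 4, 6, 9, 12, 18, 27, 36, 54, 108.
Check 90^d mod 109 for each divisor in increasing order:
90^1 ≡ 90 (mod 109)
90^2 ≡ 34 (mod 109)
90^3 ≡ 8 (mod 109)
90^4 ≡ 66 (mod 109)
90^6 ≡ 64 (mod 109)
90^9 ≡ 76 (mod 109)
90^12 ≡ 63 (mod 109)
90^18 ≡ 108 (mod 109)
90^27 ≡ 33 (mod 109)
90^36 ≡ 1 (mod 109) ✓
The order of 90 is 36, so the subgroup it generates has 36 elements.
[(Z/109Z)^× : ⟨90⟩] = 108/36 = 3.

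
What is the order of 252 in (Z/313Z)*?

The order of 252 must divide φ(313) = 313 − 1 = 312 = 2^3 · 3 · 13.
Divisors of 312: 1, 2, 3, 4, 6, 8, 12, 13, 24, 26, 39, 52, 78, 104, 156, 312.
Evaluate successive powers at the divisors of 312:
252^1 ≡ 252 (mod 313)
252^2 ≡ 278 (mod 313)
252^3 ≡ 257 (mod 313)
252^4 ≡ 286 (mod 313)
252^6 ≡ 6 (mod 313)
252^8 ≡ 103 (mod 313)
252^12 ≡ 36 (mod 313)
252^13 ≡ 308 (mod 313)
252^24 ≡ 44 (mod 313)
252^26 ≡ 25 (mod 313)
252^39 ≡ 188 (mod 313)
252^52 ≡ 312 (mod 313)
252^78 ≡ 288 (mod 313)
252^104 ≡ 1 (mod 313) ✓
The smallest such exponent is 104, so the order of 252 is 104.

104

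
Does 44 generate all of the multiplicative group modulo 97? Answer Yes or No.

No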